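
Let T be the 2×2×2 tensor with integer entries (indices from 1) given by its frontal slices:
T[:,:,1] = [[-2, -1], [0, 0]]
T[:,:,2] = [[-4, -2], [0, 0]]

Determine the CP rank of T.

Lower bound: T ≠ 0 (e.g. T[1,1,1] = -2), so rank(T) ≥ 1.
Upper bound: the mode-1 fibre T[:,1,1] = [-2, 0] gives a = [1, 0] (primitive direction); the mode-2 fibre T[1,:,1] = [-2, -1] gives b = [2, 1]; then c[k] = T[1,1,k] / (a[1]·b[1]) = [-2, -4] / 2 = [-1, -2].
Expanding [1, 0] (x) [2, 1] (x) [-1, -2] reproduces all 8 entries of T, so T = [1, 0] (x) [2, 1] (x) [-1, -2] and rank(T) ≤ 1.
These bounds meet, so rank(T) = 1.

1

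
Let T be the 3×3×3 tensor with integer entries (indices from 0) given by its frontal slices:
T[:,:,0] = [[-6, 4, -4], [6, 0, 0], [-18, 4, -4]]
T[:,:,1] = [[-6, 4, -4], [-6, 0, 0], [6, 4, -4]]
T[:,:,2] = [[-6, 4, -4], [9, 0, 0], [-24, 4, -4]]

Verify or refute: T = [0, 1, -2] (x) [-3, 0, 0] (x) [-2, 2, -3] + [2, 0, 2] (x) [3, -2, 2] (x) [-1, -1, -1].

Reconstruct entrywise from the claimed factors. For example, T[1,2,0] = 0 and Σₗ aₗ[1]bₗ[2]cₗ[0] = (1)·(0)·(-2) + (0)·(2)·(-1) = 0; checking all 27 entries, every one matches. The claim holds.

Yes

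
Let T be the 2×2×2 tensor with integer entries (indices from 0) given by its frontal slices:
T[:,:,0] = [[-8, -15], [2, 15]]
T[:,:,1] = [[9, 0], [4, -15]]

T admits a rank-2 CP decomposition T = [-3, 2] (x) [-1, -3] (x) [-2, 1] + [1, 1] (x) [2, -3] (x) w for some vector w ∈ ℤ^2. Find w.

Subtract the known terms from T to get the rank-1 residual R = [1, 1] (x) [2, -3] (x) w, so R[i,j,k] = a[i]·b[j]·w[k]. Pick indices with nonzero a[0]·b[0] = (1)·(2) = 2. Only the fibre through (0,0,·) is needed: R[0,0,:] = T[0,0,:] − Σₗ aₗ[0]bₗ[0]cₗ = [-8, 9] − (-3)·(-1)·[-2, 1] = [-2, 6]. Then w[k] = R[0,0,k] / 2 for each k, giving w = [-2, 6] / 2 = [-1, 3].

w = [-1, 3]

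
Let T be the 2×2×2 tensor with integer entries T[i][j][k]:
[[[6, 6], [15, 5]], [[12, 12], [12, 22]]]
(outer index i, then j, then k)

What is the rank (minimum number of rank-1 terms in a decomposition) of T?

Lower bound: the mode-2 unfolding of T (rows indexed by j, columns by (i,k) = (0,0), (0,1), (1,0), (1,1)) is [[6, 6, 12, 12], [15, 5, 12, 22]].
There the 2×2 minor on rows j ∈ {0, 1}, columns (i,k) ∈ {(0,0), (0,1)} is det [[6, 6], [15, 5]] = -60 ≠ 0, so this unfolding has rank ≥ 2; CP rank is at least every unfolding rank, so rank(T) ≥ 2. (Unfolding ranks only ever bound the CP rank from below — rank(T) can be strictly larger than all of them — so the matching upper bound has to come from an explicit 2-term decomposition.)
Upper bound — finding two terms. Write S_k = T[:,:,k] for the frontal slices: S₀ = [[6, 15], [12, 12]], S₁ = [[6, 5], [12, 22]].
If T = a₁ ⊗ b₁ ⊗ c₁ + a₂ ⊗ b₂ ⊗ c₂ then each S_k = c₁[k]·a₁b₁ᵀ + c₂[k]·a₂b₂ᵀ. S₀ and S₁ are linearly independent, so a₁b₁ᵀ and a₂b₂ᵀ must span the same plane of matrices: they are the rank-1 matrices of the form x·S₀ + y·S₁.
det(x·S₀ + y·S₁) is −108·x² − 36·xy + 72·y² = (-36)·(3·x − 2·y)(x + y), vanishing at (x:y) = (2:3) and (1:-1).
M₁ = 2·S₀ + 3·S₁ = [[30, 45], [60, 90]] = 15·(1, 2)(2, 3)ᵀ and M₂ = S₀ − S₁ = [[0, 10], [0, -10]] = 10·(1, -1)(0, 1)ᵀ, so take a₁ = (1, 2), b₁ = (2, 3), a₂ = (1, -1), b₂ = (0, 1).
Each slice is an integer combination of E₁ = a₁b₁ᵀ and E₂ = a₂b₂ᵀ: S₀ = 3·E₁ + 6·E₂, S₁ = 3·E₁ − 4·E₂; reading off coefficients, c₁ = (3, 3) and c₂ = (6, -4).
Hence T = (1, 2) ⊗ (2, 3) ⊗ (3, 3) + (1, -1) ⊗ (0, 1) ⊗ (6, -4), so rank(T) ≤ 2.
These bounds meet, so rank(T) = 2.

2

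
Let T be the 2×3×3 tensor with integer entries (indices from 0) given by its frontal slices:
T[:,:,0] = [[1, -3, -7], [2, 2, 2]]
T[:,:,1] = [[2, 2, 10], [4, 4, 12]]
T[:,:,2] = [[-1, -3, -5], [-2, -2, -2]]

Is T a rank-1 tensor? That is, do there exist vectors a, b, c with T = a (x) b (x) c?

The mode-3 unfolding of T (rows indexed by k, columns by (i,j) = (0,0), (0,1), (0,2), (1,0), (1,1), (1,2)) is [[1, -3, -7, 2, 2, 2], [2, 2, 10, 4, 4, 12], [-1, -3, -5, -2, -2, -2]].
There the 3×3 minor on rows k ∈ {0, 1, 2}, columns (i,j) ∈ {(0,0), (0,1), (0,2)} is det [[1, -3, -7], [2, 2, 10], [-1, -3, -5]] = 48 ≠ 0, so this unfolding has rank ≥ 3; CP rank is at least every unfolding rank, so rank(T) ≥ 3.
In particular rank(T) ≥ 3 > 1, so T is not rank-1.

No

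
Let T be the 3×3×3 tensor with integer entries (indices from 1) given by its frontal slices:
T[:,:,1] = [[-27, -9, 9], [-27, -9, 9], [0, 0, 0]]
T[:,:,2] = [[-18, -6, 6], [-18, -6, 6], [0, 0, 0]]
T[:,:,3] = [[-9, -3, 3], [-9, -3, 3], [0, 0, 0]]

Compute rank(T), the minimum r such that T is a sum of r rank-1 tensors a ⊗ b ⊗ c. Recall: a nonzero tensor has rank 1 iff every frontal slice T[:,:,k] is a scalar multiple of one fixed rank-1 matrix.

Lower bound: T ≠ 0 (e.g. T[1,1,1] = -27), so rank(T) ≥ 1.
Upper bound: if T = a ⊗ b ⊗ c then every fibre of T is a multiple of the corresponding factor, so read the factors off the fibres through the nonzero entry T[1,1,1] = -27.
The mode-1 fibre T[:,1,1] = [-27, -27, 0] gives a = (1, 1, 0) (primitive direction); the mode-2 fibre T[1,:,1] = [-27, -9, 9] gives b = (3, 1, -1); then c[k] = T[1,1,k] / (a[1]·b[1]) = [-27, -18, -9] / 3 = (-9, -6, -3).
Expanding (1, 1, 0) ⊗ (3, 1, -1) ⊗ (-9, -6, -3) reproduces all 27 entries of T, so T = (1, 1, 0) ⊗ (3, 1, -1) ⊗ (-9, -6, -3) and rank(T) ≤ 1.
These bounds meet, so rank(T) = 1.

1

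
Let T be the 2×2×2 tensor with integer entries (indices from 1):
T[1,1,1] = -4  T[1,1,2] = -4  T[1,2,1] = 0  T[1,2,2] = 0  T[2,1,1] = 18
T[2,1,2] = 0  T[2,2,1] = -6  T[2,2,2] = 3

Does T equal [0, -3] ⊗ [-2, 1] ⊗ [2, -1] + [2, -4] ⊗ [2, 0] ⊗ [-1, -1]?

Reconstruct entry (2,1,1) from the claimed factors: Σₗ aₗ[2]bₗ[1]cₗ[1] = (-3)·(-2)·(2) + (-4)·(2)·(-1) = 20, but T[2,1,1] = 18. The claim is false.

No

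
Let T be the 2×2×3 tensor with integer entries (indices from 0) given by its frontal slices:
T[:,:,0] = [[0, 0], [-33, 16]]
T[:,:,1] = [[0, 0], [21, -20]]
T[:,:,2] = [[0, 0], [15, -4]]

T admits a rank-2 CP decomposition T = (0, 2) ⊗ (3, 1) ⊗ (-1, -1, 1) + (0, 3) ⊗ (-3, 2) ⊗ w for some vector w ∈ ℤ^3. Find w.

Subtract the known terms from T to get the rank-1 residual R = (0, 3) ⊗ (-3, 2) ⊗ w, so R[i,j,k] = a[i]·b[j]·w[k]. Pick indices with nonzero a[1]·b[0] = (3)·(-3) = -9. Only the fibre through (1,0,·) is needed: R[1,0,:] = T[1,0,:] − Σₗ aₗ[1]bₗ[0]cₗ = [-33, 21, 15] − (2)·(3)·(-1, -1, 1) = [-27, 27, 9]. Then w[k] = R[1,0,k] / -9 for each k, giving w = [-27, 27, 9] / -9 = (3, -3, -1).

w = (3, -3, -1)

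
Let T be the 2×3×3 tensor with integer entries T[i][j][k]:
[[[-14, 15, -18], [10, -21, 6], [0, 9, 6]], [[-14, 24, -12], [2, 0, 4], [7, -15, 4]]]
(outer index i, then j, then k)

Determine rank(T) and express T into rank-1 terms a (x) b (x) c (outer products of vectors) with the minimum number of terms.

Lower bound: the mode-2 unfolding of T (rows indexed by j, columns by (i,k) = (0,0), (0,1), (0,2), (1,0), (1,1), (1,2)) is [[-14, 15, -18, -14, 24, -12], [10, -21, 6, 2, 0, 4], [0, 9, 6, 7, -15, 4]].
There the 2×2 minor on rows j ∈ {0, 1}, columns (i,k) ∈ {(0,0), (0,1)} is det [[-14, 15], [10, -21]] = 144 ≠ 0, so this unfolding has rank ≥ 2; CP rank is at least every unfolding rank, so rank(T) ≥ 2. (Flattening ranks never certify an upper bound on CP rank; for that we must actually write T with 2 rank-1 terms.)
Upper bound — finding two terms. Write S_k = T[:,:,k] for the frontal slices: S₀ = [[-14, 10, 0], [-14, 2, 7]], S₁ = [[15, -21, 9], [24, 0, -15]], S₂ = [[-18, 6, 6], [-12, 4, 4]].
If T = a₁ (x) b₁ (x) c₁ + a₂ (x) b₂ (x) c₂ then each S_k = c₁[k]·a₁b₁ᵀ + c₂[k]·a₂b₂ᵀ. S₀ and S₁ are linearly independent, so a₁b₁ᵀ and a₂b₂ᵀ must span the same plane of matrices: they are the rank-1 matrices of the form x·S₀ + y·S₁.
The 2×2 minor of x·S₀ + y·S₁ on rows {0,1}, columns {0,1} is 112·x² − 504·xy + 504·y² = 56·(2·x − 3·y)(x − 3·y), vanishing at (x:y) = (3:2) and (3:1).
M₁ = 3·S₀ + 2·S₁ = [[-12, -12, 18], [6, 6, -9]] = (-3)·(2, -1)(2, 2, -3)ᵀ and M₂ = 3·S₀ + S₁ = [[-27, 9, 9], [-18, 6, 6]] = (-3)·(3, 2)(3, -1, -1)ᵀ, so take a₁ = (2, -1), b₁ = (2, 2, -3), a₂ = (3, 2), b₂ = (3, -1, -1).
Each slice is an integer combination of E₁ = a₁b₁ᵀ and E₂ = a₂b₂ᵀ: S₀ = E₁ − 2·E₂, S₁ = −3·E₁ + 3·E₂, S₂ = −2·E₂; reading off coefficients, c₁ = (1, -3, 0) and c₂ = (-2, 3, -2).
Hence T = (2, -1) (x) (2, 2, -3) (x) (1, -3, 0) + (3, 2) (x) (3, -1, -1) (x) (-2, 3, -2), so rank(T) ≤ 2.
These bounds meet, so rank(T) = 2.
Check entry T[0,0,0] = -14: (2)·(2)·(1) + (3)·(3)·(-2) = -14.

rank(T) = 2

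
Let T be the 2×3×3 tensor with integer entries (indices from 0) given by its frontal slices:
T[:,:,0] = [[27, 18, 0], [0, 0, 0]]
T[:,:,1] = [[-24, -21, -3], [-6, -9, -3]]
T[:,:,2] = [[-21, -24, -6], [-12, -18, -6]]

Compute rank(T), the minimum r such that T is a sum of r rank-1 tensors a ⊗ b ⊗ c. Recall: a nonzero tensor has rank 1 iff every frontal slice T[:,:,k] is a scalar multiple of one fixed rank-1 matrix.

Lower bound: the mode-2 unfolding of T (rows indexed by j, columns by (i,k) = (0,0), (0,1), (0,2), (1,0), (1,1), (1,2)) is [[27, -24, -21, 0, -6, -12], [18, -21, -24, 0, -9, -18], [0, -3, -6, 0, -3, -6]].
There the 2×2 minor on rows j ∈ {0, 1}, columns (i,k) ∈ {(0,0), (0,1)} is det [[27, -24], [18, -21]] = -135 ≠ 0, so this unfolding has rank ≥ 2; CP rank is at least every unfolding rank, so rank(T) ≥ 2. (This is only a lower bound: in general the CP rank may exceed every unfolding rank, so we still need to exhibit 2 rank-1 terms summing to T.)
Upper bound — finding two terms. Write S_k = T[:,:,k] for the frontal slices: S₀ = [[27, 18, 0], [0, 0, 0]], S₁ = [[-24, -21, -3], [-6, -9, -3]], S₂ = [[-21, -24, -6], [-12, -18, -6]].
If T = a₁ ⊗ b₁ ⊗ c₁ + a₂ ⊗ b₂ ⊗ c₂ then each S_k = c₁[k]·a₁b₁ᵀ + c₂[k]·a₂b₂ᵀ. S₀ and S₁ are linearly independent, so a₁b₁ᵀ and a₂b₂ᵀ must span the same plane of matrices: they are the rank-1 matrices of the form x·S₀ + y·S₁.
The 2×2 minor of x·S₀ + y·S₁ on rows {0,1}, columns {0,1} is −135·xy + 90·y² = (-45)·(3·x − 2·y)(y), vanishing at (x:y) = (2:3) and (1:0).
M₁ = 2·S₀ + 3·S₁ = [[-18, -27, -9], [-18, -27, -9]] = (-9)·(1, 1)(2, 3, 1)ᵀ and M₂ = S₀ = [[27, 18, 0], [0, 0, 0]] = 9·(1, 0)(3, 2, 0)ᵀ, so take a₁ = (1, 1), b₁ = (2, 3, 1), a₂ = (1, 0), b₂ = (3, 2, 0).
Each slice is an integer combination of E₁ = a₁b₁ᵀ and E₂ = a₂b₂ᵀ: S₀ = 9·E₂, S₁ = −3·E₁ − 6·E₂, S₂ = −6·E₁ − 3·E₂; reading off coefficients, c₁ = (0, -3, -6) and c₂ = (9, -6, -3).
Hence T = (1, 1) ⊗ (2, 3, 1) ⊗ (0, -3, -6) + (1, 0) ⊗ (3, 2, 0) ⊗ (9, -6, -3), so rank(T) ≤ 2.
These bounds meet, so rank(T) = 2.

2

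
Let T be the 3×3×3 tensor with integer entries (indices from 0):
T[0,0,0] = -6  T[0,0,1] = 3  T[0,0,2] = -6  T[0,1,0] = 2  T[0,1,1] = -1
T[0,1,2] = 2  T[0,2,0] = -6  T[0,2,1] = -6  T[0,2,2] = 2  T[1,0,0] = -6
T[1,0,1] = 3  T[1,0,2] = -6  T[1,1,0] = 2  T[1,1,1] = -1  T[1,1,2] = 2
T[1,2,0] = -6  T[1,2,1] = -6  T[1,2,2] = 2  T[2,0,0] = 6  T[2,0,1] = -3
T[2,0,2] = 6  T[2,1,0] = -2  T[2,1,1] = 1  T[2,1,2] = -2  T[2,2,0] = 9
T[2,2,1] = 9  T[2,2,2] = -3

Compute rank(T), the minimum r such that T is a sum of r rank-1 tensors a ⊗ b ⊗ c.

Lower bound: the mode-3 unfolding of T (rows indexed by k, columns by (i,j) = (0,0), (0,1), (0,2), (1,0), (1,1), (1,2), (2,0), (2,1), (2,2)) is [[-6, 2, -6, -6, 2, -6, 6, -2, 9], [3, -1, -6, 3, -1, -6, -3, 1, 9], [-6, 2, 2, -6, 2, 2, 6, -2, -3]].
There the 2×2 minor on rows k ∈ {0, 1}, columns (i,j) ∈ {(0,0), (0,2)} is det [[-6, -6], [3, -6]] = 54 ≠ 0, so this unfolding has rank ≥ 2; CP rank is at least every unfolding rank, so rank(T) ≥ 2. (This is only a lower bound: in general the CP rank may exceed every unfolding rank, so we still need to exhibit 2 rank-1 terms summing to T.)
Upper bound — finding two terms. Write S_k = T[:,:,k] for the frontal slices: S₀ = [[-6, 2, -6], [-6, 2, -6], [6, -2, 9]], S₁ = [[3, -1, -6], [3, -1, -6], [-3, 1, 9]], S₂ = [[-6, 2, 2], [-6, 2, 2], [6, -2, -3]].
If T = a₁ ⊗ b₁ ⊗ c₁ + a₂ ⊗ b₂ ⊗ c₂ then each S_k = c₁[k]·a₁b₁ᵀ + c₂[k]·a₂b₂ᵀ. S₀ and S₁ are linearly independent, so a₁b₁ᵀ and a₂b₂ᵀ must span the same plane of matrices: they are the rank-1 matrices of the form x·S₀ + y·S₁.
The 2×2 minor of x·S₀ + y·S₁ on rows {0,2}, columns {0,2} is −18·x² − 9·xy + 9·y² = (-9)·(2·x − y)(x + y), vanishing at (x:y) = (1:2) and (1:-1).
M₁ = S₀ + 2·S₁ = [[0, 0, -18], [0, 0, -18], [0, 0, 27]] = (-9)·[2, 2, -3][0, 0, 1]ᵀ and M₂ = S₀ − S₁ = [[-9, 3, 0], [-9, 3, 0], [9, -3, 0]] = (-3)·[1, 1, -1][3, -1, 0]ᵀ, so take a₁ = [2, 2, -3], b₁ = [0, 0, 1], a₂ = [1, 1, -1], b₂ = [3, -1, 0].
Each slice is an integer combination of E₁ = a₁b₁ᵀ and E₂ = a₂b₂ᵀ: S₀ = −3·E₁ − 2·E₂, S₁ = −3·E₁ + E₂, S₂ = E₁ − 2·E₂; reading off coefficients, c₁ = [-3, -3, 1] and c₂ = [-2, 1, -2].
Hence T = [2, 2, -3] ⊗ [0, 0, 1] ⊗ [-3, -3, 1] + [1, 1, -1] ⊗ [3, -1, 0] ⊗ [-2, 1, -2], so rank(T) ≤ 2.
These bounds meet, so rank(T) = 2.

2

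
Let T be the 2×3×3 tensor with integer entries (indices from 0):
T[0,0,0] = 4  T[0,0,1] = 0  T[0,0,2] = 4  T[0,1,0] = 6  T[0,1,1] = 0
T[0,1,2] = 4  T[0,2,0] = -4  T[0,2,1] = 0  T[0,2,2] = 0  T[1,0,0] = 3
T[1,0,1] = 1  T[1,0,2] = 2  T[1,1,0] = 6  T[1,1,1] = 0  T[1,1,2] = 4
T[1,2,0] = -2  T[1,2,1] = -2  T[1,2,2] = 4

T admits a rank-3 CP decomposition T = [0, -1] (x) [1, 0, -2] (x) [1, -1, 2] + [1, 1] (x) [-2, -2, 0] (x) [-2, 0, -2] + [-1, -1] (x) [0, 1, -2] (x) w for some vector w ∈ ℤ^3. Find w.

Subtract the known terms from T to get the rank-1 residual R = [-1, -1] (x) [0, 1, -2] (x) w, so R[i,j,k] = a[i]·b[j]·w[k]. Pick indices with nonzero a[0]·b[1] = (-1)·(1) = -1. Only the fibre through (0,1,·) is needed: R[0,1,:] = T[0,1,:] − Σₗ aₗ[0]bₗ[1]cₗ = [6, 0, 4] − (0)·(0)·[1, -1, 2] − (1)·(-2)·[-2, 0, -2] = [2, 0, 0]. Then w[k] = R[0,1,k] / -1 for each k, giving w = [2, 0, 0] / -1 = [-2, 0, 0].

w = [-2, 0, 0]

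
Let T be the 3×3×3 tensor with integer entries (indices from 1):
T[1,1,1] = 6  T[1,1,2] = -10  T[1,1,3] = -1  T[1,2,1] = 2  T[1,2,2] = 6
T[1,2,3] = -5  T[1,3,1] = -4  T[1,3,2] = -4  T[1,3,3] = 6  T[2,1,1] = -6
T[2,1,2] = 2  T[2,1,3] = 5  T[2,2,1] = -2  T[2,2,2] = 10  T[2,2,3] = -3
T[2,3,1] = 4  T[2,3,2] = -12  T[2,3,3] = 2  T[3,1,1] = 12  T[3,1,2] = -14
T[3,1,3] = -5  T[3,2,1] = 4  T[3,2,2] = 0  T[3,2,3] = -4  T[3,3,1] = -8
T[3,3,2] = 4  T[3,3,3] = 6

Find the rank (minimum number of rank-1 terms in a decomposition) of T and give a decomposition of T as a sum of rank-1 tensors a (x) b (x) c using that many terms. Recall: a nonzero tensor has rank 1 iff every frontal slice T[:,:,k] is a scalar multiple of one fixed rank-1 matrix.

rank(T) = 2

Lower bound: the mode-3 unfolding of T (rows indexed by k, columns by (i,j) = (1,1), (1,2), (1,3), (2,1), (2,2), (2,3), (3,1), (3,2), (3,3)) is [[6, 2, -4, -6, -2, 4, 12, 4, -8], [-10, 6, -4, 2, 10, -12, -14, 0, 4], [-1, -5, 6, 5, -3, 2, -5, -4, 6]].
There the 2×2 minor on rows k ∈ {1, 2}, columns (i,j) ∈ {(1,1), (1,2)} is det [[6, 2], [-10, 6]] = 56 ≠ 0, so this unfolding has rank ≥ 2; CP rank is at least every unfolding rank, so rank(T) ≥ 2. (Flattening ranks never certify an upper bound on CP rank; for that we must actually write T with 2 rank-1 terms.)
Upper bound — finding two terms. Write S_k = T[:,:,k] for the frontal slices: S₁ = [[6, 2, -4], [-6, -2, 4], [12, 4, -8]], S₂ = [[-10, 6, -4], [2, 10, -12], [-14, 0, 4]], S₃ = [[-1, -5, 6], [5, -3, 2], [-5, -4, 6]].
If T = a₁ (x) b₁ (x) c₁ + a₂ (x) b₂ (x) c₂ then each S_k = c₁[k]·a₁b₁ᵀ + c₂[k]·a₂b₂ᵀ. S₁ and S₂ are linearly independent, so a₁b₁ᵀ and a₂b₂ᵀ must span the same plane of matrices: they are the rank-1 matrices of the form x·S₁ + y·S₂.
The 2×2 minor of x·S₁ + y·S₂ on rows {1,2}, columns {1,2} is 112·xy − 112·y² = 112·(x − y)(y), vanishing at (x:y) = (1:1) and (1:0).
M₁ = S₁ + S₂ = [[-4, 8, -8], [-4, 8, -8], [-2, 4, -4]] = (-2)·[2, 2, 1][1, -2, 2]ᵀ and M₂ = S₁ = [[6, 2, -4], [-6, -2, 4], [12, 4, -8]] = 2·[1, -1, 2][3, 1, -2]ᵀ, so take a₁ = [2, 2, 1], b₁ = [1, -2, 2], a₂ = [1, -1, 2], b₂ = [3, 1, -2].
Each slice is an integer combination of E₁ = a₁b₁ᵀ and E₂ = a₂b₂ᵀ: S₁ = 2·E₂, S₂ = −2·E₁ − 2·E₂, S₃ = E₁ − E₂; reading off coefficients, c₁ = [0, -2, 1] and c₂ = [2, -2, -1].
Hence T = [2, 2, 1] (x) [1, -2, 2] (x) [0, -2, 1] + [1, -1, 2] (x) [3, 1, -2] (x) [2, -2, -1], so rank(T) ≤ 2.
These bounds meet, so rank(T) = 2.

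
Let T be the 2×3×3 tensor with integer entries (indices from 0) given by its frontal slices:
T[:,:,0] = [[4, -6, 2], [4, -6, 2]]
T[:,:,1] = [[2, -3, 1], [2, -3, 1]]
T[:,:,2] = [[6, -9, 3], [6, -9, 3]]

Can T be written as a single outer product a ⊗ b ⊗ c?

If T = a ⊗ b ⊗ c then every fibre of T is a multiple of the corresponding factor, so read the factors off the fibres through the nonzero entry T[0,0,0] = 4.
The mode-1 fibre T[:,0,0] = [4, 4] gives a = (1, 1) (primitive direction); the mode-2 fibre T[0,:,0] = [4, -6, 2] gives b = (2, -3, 1); then c[k] = T[0,0,k] / (a[0]·b[0]) = [4, 2, 6] / 2 = (2, 1, 3).
Expanding (1, 1) ⊗ (2, -3, 1) ⊗ (2, 1, 3) reproduces all 18 entries of T, so T = (1, 1) ⊗ (2, -3, 1) ⊗ (2, 1, 3) and rank(T) ≤ 1.
Equivalently every frontal slice T[:,:,k] is c[k] times the rank-1 matrix (1, 1) ⊗ (2, -3, 1). So T has rank 1 (it is nonzero).

Yes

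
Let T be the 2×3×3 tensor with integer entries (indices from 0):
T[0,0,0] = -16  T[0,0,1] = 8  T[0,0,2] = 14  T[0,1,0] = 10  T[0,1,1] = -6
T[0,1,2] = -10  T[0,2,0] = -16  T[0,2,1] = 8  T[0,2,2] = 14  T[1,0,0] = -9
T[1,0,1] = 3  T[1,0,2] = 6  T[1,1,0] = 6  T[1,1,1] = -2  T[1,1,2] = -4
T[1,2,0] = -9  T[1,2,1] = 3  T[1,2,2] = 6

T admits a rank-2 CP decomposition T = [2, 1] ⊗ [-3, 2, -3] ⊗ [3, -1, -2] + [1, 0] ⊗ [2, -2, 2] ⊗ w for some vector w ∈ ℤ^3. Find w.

w = [1, 1, 1]

Subtract the known terms from T to get the rank-1 residual R = [1, 0] ⊗ [2, -2, 2] ⊗ w, so R[i,j,k] = a[i]·b[j]·w[k]. Pick indices with nonzero a[0]·b[0] = (1)·(2) = 2. Only the fibre through (0,0,·) is needed: R[0,0,:] = T[0,0,:] − Σₗ aₗ[0]bₗ[0]cₗ = [-16, 8, 14] − (2)·(-3)·[3, -1, -2] = [2, 2, 2]. Then w[k] = R[0,0,k] / 2 for each k, giving w = [2, 2, 2] / 2 = [1, 1, 1].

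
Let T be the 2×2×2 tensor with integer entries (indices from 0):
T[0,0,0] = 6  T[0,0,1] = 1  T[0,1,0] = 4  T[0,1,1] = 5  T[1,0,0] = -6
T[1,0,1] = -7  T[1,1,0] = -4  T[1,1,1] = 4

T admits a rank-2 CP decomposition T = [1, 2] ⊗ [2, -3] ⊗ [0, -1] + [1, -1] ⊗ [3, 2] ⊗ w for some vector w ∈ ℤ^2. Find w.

w = [2, 1]

Subtract the known terms from T to get the rank-1 residual R = [1, -1] ⊗ [3, 2] ⊗ w, so R[i,j,k] = a[i]·b[j]·w[k]. Pick indices with nonzero a[0]·b[0] = (1)·(3) = 3. Only the fibre through (0,0,·) is needed: R[0,0,:] = T[0,0,:] − Σₗ aₗ[0]bₗ[0]cₗ = [6, 1] − (1)·(2)·[0, -1] = [6, 3]. Then w[k] = R[0,0,k] / 3 for each k, giving w = [6, 3] / 3 = [2, 1].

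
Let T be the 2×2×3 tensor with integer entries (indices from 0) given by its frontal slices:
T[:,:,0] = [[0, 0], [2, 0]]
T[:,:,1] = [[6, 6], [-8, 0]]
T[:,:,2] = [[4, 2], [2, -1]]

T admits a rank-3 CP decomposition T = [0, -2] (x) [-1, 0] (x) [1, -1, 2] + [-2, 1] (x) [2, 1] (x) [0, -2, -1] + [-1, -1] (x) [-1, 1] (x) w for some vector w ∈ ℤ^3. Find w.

w = [0, -2, 0]

Subtract the known terms from T to get the rank-1 residual R = [-1, -1] (x) [-1, 1] (x) w, so R[i,j,k] = a[i]·b[j]·w[k]. Pick indices with nonzero a[0]·b[0] = (-1)·(-1) = 1. Only the fibre through (0,0,·) is needed: R[0,0,:] = T[0,0,:] − Σₗ aₗ[0]bₗ[0]cₗ = [0, 6, 4] − (0)·(-1)·[1, -1, 2] − (-2)·(2)·[0, -2, -1] = [0, -2, 0]. Then w[k] = R[0,0,k] / 1 for each k, giving w = [0, -2, 0] / 1 = [0, -2, 0].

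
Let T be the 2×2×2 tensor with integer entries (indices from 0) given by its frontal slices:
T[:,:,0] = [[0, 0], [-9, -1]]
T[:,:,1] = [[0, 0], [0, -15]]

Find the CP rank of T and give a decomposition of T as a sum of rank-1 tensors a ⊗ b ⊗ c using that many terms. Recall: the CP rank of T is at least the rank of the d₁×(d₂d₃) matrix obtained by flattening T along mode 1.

rank(T) = 2

Lower bound: the mode-3 unfolding of T (rows indexed by k, columns by (i,j) = (0,0), (0,1), (1,0), (1,1)) is [[0, 0, -9, -1], [0, 0, 0, -15]].
There the 2×2 minor on rows k ∈ {0, 1}, columns (i,j) ∈ {(1,0), (1,1)} is det [[-9, -1], [0, -15]] = 135 ≠ 0, so this unfolding has rank ≥ 2; CP rank is at least every unfolding rank, so rank(T) ≥ 2. (Unfolding ranks only ever bound the CP rank from below — rank(T) can be strictly larger than all of them — so the matching upper bound has to come from an explicit 2-term decomposition.)
Upper bound — finding two terms. Every mode-1 slice of T is a multiple of one matrix: T[i,:,:] = a[i]·M with a = [0, 1] and M = [[-9, 0], [-1, -15]] (rows indexed by j, columns by k). So it suffices to write M as a sum of two rank-1 matrices.
Splitting M by its rows (j = 0, 1), M = [1, 0][-9, 0]ᵀ + [0, 1][-1, -15]ᵀ.
Hence T = [0, 1] ⊗ [1, 0] ⊗ [-9, 0] + [0, 1] ⊗ [0, 1] ⊗ [-1, -15], so rank(T) ≤ 2.
These bounds meet, so rank(T) = 2.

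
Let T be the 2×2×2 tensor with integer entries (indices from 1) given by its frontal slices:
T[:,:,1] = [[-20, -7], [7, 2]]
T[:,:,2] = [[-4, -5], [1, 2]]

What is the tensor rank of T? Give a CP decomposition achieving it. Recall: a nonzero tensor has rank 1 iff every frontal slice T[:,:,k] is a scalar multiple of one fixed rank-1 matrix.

rank(T) = 2

Lower bound: the mode-3 unfolding of T (rows indexed by k, columns by (i,j) = (1,1), (1,2), (2,1), (2,2)) is [[-20, -7, 7, 2], [-4, -5, 1, 2]].
There the 2×2 minor on rows k ∈ {1, 2}, columns (i,j) ∈ {(1,1), (1,2)} is det [[-20, -7], [-4, -5]] = 72 ≠ 0, so this unfolding has rank ≥ 2; CP rank is at least every unfolding rank, so rank(T) ≥ 2. (This is only a lower bound: in general the CP rank may exceed every unfolding rank, so we still need to exhibit 2 rank-1 terms summing to T.)
Upper bound — finding two terms. Write S_k = T[:,:,k] for the frontal slices: S₁ = [[-20, -7], [7, 2]], S₂ = [[-4, -5], [1, 2]].
If T = a₁ ⊗ b₁ ⊗ c₁ + a₂ ⊗ b₂ ⊗ c₂ then each S_k = c₁[k]·a₁b₁ᵀ + c₂[k]·a₂b₂ᵀ. S₁ and S₂ are linearly independent, so a₁b₁ᵀ and a₂b₂ᵀ must span the same plane of matrices: they are the rank-1 matrices of the form x·S₁ + y·S₂.
det(x·S₁ + y·S₂) is 9·x² − 6·xy − 3·y² = 3·(x − y)(3·x + y), vanishing at (x:y) = (1:1) and (1:-3).
M₁ = S₁ + S₂ = [[-24, -12], [8, 4]] = (-4)·(3, -1)(2, 1)ᵀ and M₂ = S₁ − 3·S₂ = [[-8, 8], [4, -4]] = (-4)·(2, -1)(1, -1)ᵀ, so take a₁ = (3, -1), b₁ = (2, 1), a₂ = (2, -1), b₂ = (1, -1).
Each slice is an integer combination of E₁ = a₁b₁ᵀ and E₂ = a₂b₂ᵀ: S₁ = −3·E₁ − E₂, S₂ = −E₁ + E₂; reading off coefficients, c₁ = (-3, -1) and c₂ = (-1, 1).
Hence T = (3, -1) ⊗ (2, 1) ⊗ (-3, -1) + (2, -1) ⊗ (1, -1) ⊗ (-1, 1), so rank(T) ≤ 2.
These bounds meet, so rank(T) = 2.
Check entry T[2,1,1] = 7: (-1)·(2)·(-3) + (-1)·(1)·(-1) = 7.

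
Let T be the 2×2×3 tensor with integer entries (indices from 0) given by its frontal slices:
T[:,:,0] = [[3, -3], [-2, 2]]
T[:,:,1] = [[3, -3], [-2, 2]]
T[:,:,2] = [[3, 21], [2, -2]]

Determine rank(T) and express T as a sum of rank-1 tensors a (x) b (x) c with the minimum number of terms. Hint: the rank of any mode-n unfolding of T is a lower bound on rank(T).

Lower bound: the mode-1 unfolding of T (rows indexed by i, columns by (j,k) = (0,0), (0,1), (0,2), (1,0), (1,1), (1,2)) is [[3, 3, 3, -3, -3, 21], [-2, -2, 2, 2, 2, -2]].
There the 2×2 minor on rows i ∈ {0, 1}, columns (j,k) ∈ {(0,0), (0,2)} is det [[3, 3], [-2, 2]] = 12 ≠ 0, so this unfolding has rank ≥ 2; CP rank is at least every unfolding rank, so rank(T) ≥ 2. (Flattening ranks never certify an upper bound on CP rank; for that we must actually write T with 2 rank-1 terms.)
Upper bound — finding two terms. Write S_k = T[:,:,k] for the frontal slices: S₀ = [[3, -3], [-2, 2]], S₁ = [[3, -3], [-2, 2]], S₂ = [[3, 21], [2, -2]].
If T = a₁ (x) b₁ (x) c₁ + a₂ (x) b₂ (x) c₂ then each S_k = c₁[k]·a₁b₁ᵀ + c₂[k]·a₂b₂ᵀ. S₀ and S₂ are linearly independent, so a₁b₁ᵀ and a₂b₂ᵀ must span the same plane of matrices: they are the rank-1 matrices of the form x·S₀ + y·S₂.
det(x·S₀ + y·S₂) is 48·xy − 48·y² = 48·(x − y)(y), vanishing at (x:y) = (1:1) and (1:0).
M₁ = S₀ + S₂ = [[6, 18], [0, 0]] = 6·[1, 0][1, 3]ᵀ and M₂ = S₀ = [[3, -3], [-2, 2]] = [3, -2][1, -1]ᵀ, so take a₁ = [1, 0], b₁ = [1, 3], a₂ = [3, -2], b₂ = [1, -1].
Each slice is an integer combination of E₁ = a₁b₁ᵀ and E₂ = a₂b₂ᵀ: S₀ = E₂, S₁ = E₂, S₂ = 6·E₁ − E₂; reading off coefficients, c₁ = [0, 0, 6] and c₂ = [1, 1, -1].
Hence T = [1, 0] (x) [1, 3] (x) [0, 0, 6] + [3, -2] (x) [1, -1] (x) [1, 1, -1], so rank(T) ≤ 2.
These bounds meet, so rank(T) = 2.
Check entry T[1,0,1] = -2: (0)·(1)·(0) + (-2)·(1)·(1) = -2.

rank(T) = 2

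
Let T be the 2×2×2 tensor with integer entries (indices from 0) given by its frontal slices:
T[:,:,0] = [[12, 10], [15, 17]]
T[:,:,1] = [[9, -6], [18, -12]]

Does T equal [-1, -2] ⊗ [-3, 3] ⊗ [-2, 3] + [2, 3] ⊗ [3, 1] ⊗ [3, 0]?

Reconstruct entry (0,1,0) from the claimed factors: Σₗ aₗ[0]bₗ[1]cₗ[0] = (-1)·(3)·(-2) + (2)·(1)·(3) = 12, but T[0,1,0] = 10. The claim is false.

No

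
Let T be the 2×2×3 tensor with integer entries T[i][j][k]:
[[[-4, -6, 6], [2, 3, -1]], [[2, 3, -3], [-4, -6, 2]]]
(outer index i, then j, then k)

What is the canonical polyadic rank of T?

2

Lower bound: in the mode-1 unfolding of T (rows indexed by i, columns by (j,k)) the 2×2 minor on rows i ∈ {0, 1}, columns (j,k) ∈ {(0,0), (1,0)} is det [[-4, 2], [2, -4]] = 12 ≠ 0, so that unfolding has rank ≥ 2 and hence rank(T) ≥ 2 (CP rank is at least every unfolding rank, though it can be larger).
Upper bound: with S_k = T[:,:,k], the two rank-1 terms a₁b₁ᵀ, a₂b₂ᵀ are the rank-1 members of the pencil x·S₀ + y·S₂.
det(x·S₀ + y·S₂) is 12·x² − 24·xy + 9·y² = 3·(2·x − 3·y)(2·x − y), vanishing at (x:y) = (3:2) and (1:2).
M₁ = 3·S₀ + 2·S₂ = [[0, 4], [0, -8]] = 4·(1, -2)(0, 1)ᵀ and M₂ = S₀ + 2·S₂ = [[8, 0], [-4, 0]] = 4·(2, -1)(1, 0)ᵀ, so take a₁ = (1, -2), b₁ = (0, 1), a₂ = (2, -1), b₂ = (1, 0).
Each slice is an integer combination of E₁ = a₁b₁ᵀ and E₂ = a₂b₂ᵀ: S₀ = 2·E₁ − 2·E₂, S₁ = 3·E₁ − 3·E₂, S₂ = −E₁ + 3·E₂; reading off coefficients, c₁ = (2, 3, -1) and c₂ = (-2, -3, 3).
Hence T = (1, -2) ⊗ (0, 1) ⊗ (2, 3, -1) + (2, -1) ⊗ (1, 0) ⊗ (-2, -3, 3), so rank(T) ≤ 2.
These bounds meet, so rank(T) = 2.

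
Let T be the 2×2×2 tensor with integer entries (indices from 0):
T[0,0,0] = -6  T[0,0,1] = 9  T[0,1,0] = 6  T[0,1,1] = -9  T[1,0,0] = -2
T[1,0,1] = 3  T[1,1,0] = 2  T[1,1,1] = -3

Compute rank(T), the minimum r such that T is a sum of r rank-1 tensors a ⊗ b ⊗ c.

Lower bound: T ≠ 0 (e.g. T[0,0,0] = -6), so rank(T) ≥ 1.
Upper bound: if T = a ⊗ b ⊗ c then every fibre of T is a multiple of the corresponding factor, so read the factors off the fibres through the nonzero entry T[0,0,0] = -6.
The mode-1 fibre T[:,0,0] = [-6, -2] gives a = (3, 1) (primitive direction); the mode-2 fibre T[0,:,0] = [-6, 6] gives b = (1, -1); then c[k] = T[0,0,k] / (a[0]·b[0]) = [-6, 9] / 3 = (-2, 3).
Expanding (3, 1) ⊗ (1, -1) ⊗ (-2, 3) reproduces all 8 entries of T, so T = (3, 1) ⊗ (1, -1) ⊗ (-2, 3) and rank(T) ≤ 1.
These bounds meet, so rank(T) = 1.

1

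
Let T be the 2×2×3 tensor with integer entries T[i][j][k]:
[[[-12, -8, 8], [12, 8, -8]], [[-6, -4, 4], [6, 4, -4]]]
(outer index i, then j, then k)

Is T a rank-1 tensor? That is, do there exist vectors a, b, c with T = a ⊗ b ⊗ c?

Yes

The mode-1 fibre T[:,0,0] = [-12, -6] gives a = (2, 1) (primitive direction); the mode-2 fibre T[0,:,0] = [-12, 12] gives b = (1, -1); then c[k] = T[0,0,k] / (a[0]·b[0]) = [-12, -8, 8] / 2 = (-6, -4, 4).
Expanding (2, 1) ⊗ (1, -1) ⊗ (-6, -4, 4) reproduces all 12 entries of T, so T = (2, 1) ⊗ (1, -1) ⊗ (-6, -4, 4) and rank(T) ≤ 1.
Equivalently every frontal slice T[:,:,k] is c[k] times the rank-1 matrix (2, 1) ⊗ (1, -1). So T has rank 1 (it is nonzero).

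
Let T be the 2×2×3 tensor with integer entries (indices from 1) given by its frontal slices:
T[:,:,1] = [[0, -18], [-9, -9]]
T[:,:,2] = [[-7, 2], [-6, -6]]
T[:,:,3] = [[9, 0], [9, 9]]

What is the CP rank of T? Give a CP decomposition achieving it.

Lower bound: in the mode-1 unfolding of T (rows indexed by i, columns by (j,k)) the 2×2 minor on rows i ∈ {1, 2}, columns (j,k) ∈ {(1,1), (1,2)} is det [[0, -7], [-9, -6]] = -63 ≠ 0, so that unfolding has rank ≥ 2 and hence rank(T) ≥ 2 (CP rank is at least every unfolding rank, though it can be larger).
Upper bound: with S_k = T[:,:,k], the two rank-1 terms a₁b₁ᵀ, a₂b₂ᵀ are the rank-1 members of the pencil x·S₁ + y·S₂.
det(x·S₁ + y·S₂) is −162·x² − 27·xy + 54·y² = (-27)·(3·x + 2·y)(2·x − y), vanishing at (x:y) = (2:-3) and (1:2).
M₁ = 2·S₁ − 3·S₂ = [[21, -42], [0, 0]] = 21·[1, 0][1, -2]ᵀ and M₂ = S₁ + 2·S₂ = [[-14, -14], [-21, -21]] = (-7)·[2, 3][1, 1]ᵀ, so take a₁ = [1, 0], b₁ = [1, -2], a₂ = [2, 3], b₂ = [1, 1].
Each slice is an integer combination of E₁ = a₁b₁ᵀ and E₂ = a₂b₂ᵀ: S₁ = 6·E₁ − 3·E₂, S₂ = −3·E₁ − 2·E₂, S₃ = 3·E₁ + 3·E₂; reading off coefficients, c₁ = [6, -3, 3] and c₂ = [-3, -2, 3].
Hence T = [1, 0] (x) [1, -2] (x) [6, -3, 3] + [2, 3] (x) [1, 1] (x) [-3, -2, 3], so rank(T) ≤ 2.
These bounds meet, so rank(T) = 2.

rank(T) = 2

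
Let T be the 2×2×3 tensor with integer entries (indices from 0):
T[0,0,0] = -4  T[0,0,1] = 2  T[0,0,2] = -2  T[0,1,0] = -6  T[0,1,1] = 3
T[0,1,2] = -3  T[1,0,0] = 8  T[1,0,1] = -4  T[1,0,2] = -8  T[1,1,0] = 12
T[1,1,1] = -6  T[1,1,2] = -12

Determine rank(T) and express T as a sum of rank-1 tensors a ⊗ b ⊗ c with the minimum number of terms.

Lower bound: the mode-3 unfolding of T (rows indexed by k, columns by (i,j) = (0,0), (0,1), (1,0), (1,1)) is [[-4, -6, 8, 12], [2, 3, -4, -6], [-2, -3, -8, -12]].
There the 2×2 minor on rows k ∈ {0, 2}, columns (i,j) ∈ {(0,0), (1,0)} is det [[-4, 8], [-2, -8]] = 48 ≠ 0, so this unfolding has rank ≥ 2; CP rank is at least every unfolding rank, so rank(T) ≥ 2. (Flattening ranks never certify an upper bound on CP rank; for that we must actually write T with 2 rank-1 terms.)
Upper bound — finding two terms. Every mode-2 slice of T is a multiple of one matrix: T[:,j,:] = b[j]·M with b = (2, 3) and M = [[-2, 1, -1], [4, -2, -4]] (rows indexed by i, columns by k). So it suffices to write M as a sum of two rank-1 matrices.
Splitting M by its rows (i = 0, 1), M = (1, 0)(-2, 1, -1)ᵀ + (0, 1)(4, -2, -4)ᵀ.
Hence T = (1, 0) ⊗ (2, 3) ⊗ (-2, 1, -1) + (0, 1) ⊗ (2, 3) ⊗ (4, -2, -4), so rank(T) ≤ 2.
These bounds meet, so rank(T) = 2.

rank(T) = 2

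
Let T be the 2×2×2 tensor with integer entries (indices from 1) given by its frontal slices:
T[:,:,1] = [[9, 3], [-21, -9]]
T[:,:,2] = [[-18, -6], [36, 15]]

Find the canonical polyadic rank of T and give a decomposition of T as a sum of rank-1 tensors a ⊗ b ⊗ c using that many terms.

Lower bound: in the mode-2 unfolding of T (rows indexed by j, columns by (i,k)) the 2×2 minor on rows j ∈ {1, 2}, columns (i,k) ∈ {(1,1), (2,1)} is det [[9, -21], [3, -9]] = -18 ≠ 0, so that unfolding has rank ≥ 2 and hence rank(T) ≥ 2 (CP rank is at least every unfolding rank, though it can be larger).
Upper bound: with S_k = T[:,:,k], the two rank-1 terms a₁b₁ᵀ, a₂b₂ᵀ are the rank-1 members of the pencil x·S₁ + y·S₂.
det(x·S₁ + y·S₂) is −18·x² + 63·xy − 54·y² = (-9)·(2·x − 3·y)(x − 2·y), vanishing at (x:y) = (3:2) and (2:1).
M₁ = 3·S₁ + 2·S₂ = [[-9, -3], [9, 3]] = (-3)·[1, -1][3, 1]ᵀ and M₂ = 2·S₁ + S₂ = [[0, 0], [-6, -3]] = (-3)·[0, 1][2, 1]ᵀ, so take a₁ = [1, -1], b₁ = [3, 1], a₂ = [0, 1], b₂ = [2, 1].
Each slice is an integer combination of E₁ = a₁b₁ᵀ and E₂ = a₂b₂ᵀ: S₁ = 3·E₁ − 6·E₂, S₂ = −6·E₁ + 9·E₂; reading off coefficients, c₁ = [3, -6] and c₂ = [-6, 9].
Hence T = [1, -1] ⊗ [3, 1] ⊗ [3, -6] + [0, 1] ⊗ [2, 1] ⊗ [-6, 9], so rank(T) ≤ 2.
These bounds meet, so rank(T) = 2.

rank(T) = 2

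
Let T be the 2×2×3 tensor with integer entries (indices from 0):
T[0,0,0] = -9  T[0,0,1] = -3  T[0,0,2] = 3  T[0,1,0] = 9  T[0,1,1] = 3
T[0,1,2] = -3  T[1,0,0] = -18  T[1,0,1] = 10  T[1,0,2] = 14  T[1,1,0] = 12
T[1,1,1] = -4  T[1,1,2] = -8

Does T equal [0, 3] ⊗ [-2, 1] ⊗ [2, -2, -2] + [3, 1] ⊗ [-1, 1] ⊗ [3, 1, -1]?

Reconstruct entry (1,0,0) from the claimed factors: Σₗ aₗ[1]bₗ[0]cₗ[0] = (3)·(-2)·(2) + (1)·(-1)·(3) = -15, but T[1,0,0] = -18. The claim is false.

No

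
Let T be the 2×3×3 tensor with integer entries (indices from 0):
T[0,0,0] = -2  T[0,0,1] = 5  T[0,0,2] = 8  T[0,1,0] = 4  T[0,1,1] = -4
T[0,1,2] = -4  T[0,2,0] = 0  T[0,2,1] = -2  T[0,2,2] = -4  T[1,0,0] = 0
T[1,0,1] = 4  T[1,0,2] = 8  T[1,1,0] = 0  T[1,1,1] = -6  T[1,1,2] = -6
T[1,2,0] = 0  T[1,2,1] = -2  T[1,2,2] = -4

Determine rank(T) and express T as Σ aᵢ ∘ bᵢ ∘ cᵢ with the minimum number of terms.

Lower bound: the mode-3 unfolding of T (rows indexed by k, columns by (i,j) = (0,0), (0,1), (0,2), (1,0), (1,1), (1,2)) is [[-2, 4, 0, 0, 0, 0], [5, -4, -2, 4, -6, -2], [8, -4, -4, 8, -6, -4]].
There the 3×3 minor on rows k ∈ {0, 1, 2}, columns (i,j) ∈ {(0,0), (0,1), (1,1)} is det [[-2, 4, 0], [5, -4, -6], [8, -4, -6]] = -72 ≠ 0, so this unfolding has rank ≥ 3; CP rank is at least every unfolding rank, so rank(T) ≥ 3. (Flattening ranks never certify an upper bound on CP rank; for that we must actually write T with 3 rank-1 terms.)
Upper bound: T is a sum of 3 rank-1 terms, T = [0, 1] ∘ [0, 1, 0] ∘ [0, -4, -2] + [1, 0] ∘ [1, -2, 0] ∘ [-2, 1, 0] + [1, 1] ∘ [2, -1, -1] ∘ [0, 2, 4] (written with every a and b primitive with positive leading entry and the scale carried by c; CP decompositions are not unique, and this one is verified by expanding entrywise), so rank(T) ≤ 3.
These bounds meet, so rank(T) = 3.

rank(T) = 3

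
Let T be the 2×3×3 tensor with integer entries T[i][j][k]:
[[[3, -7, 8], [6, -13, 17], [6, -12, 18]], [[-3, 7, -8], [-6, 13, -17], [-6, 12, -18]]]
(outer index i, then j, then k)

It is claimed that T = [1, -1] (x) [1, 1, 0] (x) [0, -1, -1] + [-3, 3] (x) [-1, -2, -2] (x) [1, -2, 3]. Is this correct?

Reconstruct entrywise from the claimed factors. For example, T[1,2,1] = 12 and Σₗ aₗ[1]bₗ[2]cₗ[1] = (-1)·(0)·(-1) + (3)·(-2)·(-2) = 12; checking all 18 entries, every one matches. The claim holds.

Yes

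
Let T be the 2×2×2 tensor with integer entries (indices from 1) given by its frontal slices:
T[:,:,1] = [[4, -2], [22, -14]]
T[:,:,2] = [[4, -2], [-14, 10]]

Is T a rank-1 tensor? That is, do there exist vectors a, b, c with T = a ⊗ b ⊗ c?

The mode-3 unfolding of T (rows indexed by k, columns by (i,j) = (1,1), (1,2), (2,1), (2,2)) is [[4, -2, 22, -14], [4, -2, -14, 10]].
There the 2×2 minor on rows k ∈ {1, 2}, columns (i,j) ∈ {(1,1), (2,1)} is det [[4, 22], [4, -14]] = -144 ≠ 0, so this unfolding has rank ≥ 2; CP rank is at least every unfolding rank, so rank(T) ≥ 2.
In particular rank(T) ≥ 2 > 1, so T is not rank-1.

No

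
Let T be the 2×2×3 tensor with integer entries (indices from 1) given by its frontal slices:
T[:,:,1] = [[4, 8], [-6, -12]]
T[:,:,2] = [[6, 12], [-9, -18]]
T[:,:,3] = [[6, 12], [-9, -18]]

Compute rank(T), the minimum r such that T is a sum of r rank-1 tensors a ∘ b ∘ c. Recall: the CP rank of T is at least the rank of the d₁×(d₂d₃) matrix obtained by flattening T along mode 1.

1

Lower bound: T ≠ 0 (e.g. T[1,1,1] = 4), so rank(T) ≥ 1.
Upper bound: if T = a ∘ b ∘ c then every fibre of T is a multiple of the corresponding factor, so read the factors off the fibres through the nonzero entry T[1,1,1] = 4.
The mode-1 fibre T[:,1,1] = [4, -6] gives a = [2, -3] (primitive direction); the mode-2 fibre T[1,:,1] = [4, 8] gives b = [1, 2]; then c[k] = T[1,1,k] / (a[1]·b[1]) = [4, 6, 6] / 2 = [2, 3, 3].
Expanding [2, -3] ∘ [1, 2] ∘ [2, 3, 3] reproduces all 12 entries of T, so T = [2, -3] ∘ [1, 2] ∘ [2, 3, 3] and rank(T) ≤ 1.
These bounds meet, so rank(T) = 1.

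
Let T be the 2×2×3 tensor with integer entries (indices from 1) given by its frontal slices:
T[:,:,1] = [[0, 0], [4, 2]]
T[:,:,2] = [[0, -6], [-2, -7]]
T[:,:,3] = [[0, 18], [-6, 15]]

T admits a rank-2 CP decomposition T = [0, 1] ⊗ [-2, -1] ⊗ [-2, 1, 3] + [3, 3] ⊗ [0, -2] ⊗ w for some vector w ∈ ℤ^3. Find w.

Subtract the known terms from T to get the rank-1 residual R = [3, 3] ⊗ [0, -2] ⊗ w, so R[i,j,k] = a[i]·b[j]·w[k]. Pick indices with nonzero a[1]·b[2] = (3)·(-2) = -6. Only the fibre through (1,2,·) is needed: R[1,2,:] = T[1,2,:] − Σₗ aₗ[1]bₗ[2]cₗ = [0, -6, 18] − (0)·(-1)·[-2, 1, 3] = [0, -6, 18]. Then w[k] = R[1,2,k] / -6 for each k, giving w = [0, -6, 18] / -6 = [0, 1, -3].

w = [0, 1, -3]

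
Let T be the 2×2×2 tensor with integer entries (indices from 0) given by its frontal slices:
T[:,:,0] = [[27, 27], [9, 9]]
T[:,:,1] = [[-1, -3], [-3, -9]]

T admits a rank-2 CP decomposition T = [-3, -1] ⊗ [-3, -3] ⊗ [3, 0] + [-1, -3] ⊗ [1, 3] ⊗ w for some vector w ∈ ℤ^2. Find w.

w = [0, 1]

Subtract the known terms from T to get the rank-1 residual R = [-1, -3] ⊗ [1, 3] ⊗ w, so R[i,j,k] = a[i]·b[j]·w[k]. Pick indices with nonzero a[0]·b[0] = (-1)·(1) = -1. Only the fibre through (0,0,·) is needed: R[0,0,:] = T[0,0,:] − Σₗ aₗ[0]bₗ[0]cₗ = [27, -1] − (-3)·(-3)·[3, 0] = [0, -1]. Then w[k] = R[0,0,k] / -1 for each k, giving w = [0, -1] / -1 = [0, 1].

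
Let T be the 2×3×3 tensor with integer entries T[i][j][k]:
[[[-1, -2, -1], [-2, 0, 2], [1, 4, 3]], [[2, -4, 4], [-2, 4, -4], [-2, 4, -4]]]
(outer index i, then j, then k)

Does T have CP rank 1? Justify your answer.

No

The mode-2 unfolding of T (rows indexed by j, columns by (i,k) = (0,0), (0,1), (0,2), (1,0), (1,1), (1,2)) is [[-1, -2, -1, 2, -4, 4], [-2, 0, 2, -2, 4, -4], [1, 4, 3, -2, 4, -4]].
There the 3×3 minor on rows j ∈ {0, 1, 2}, columns (i,k) ∈ {(0,0), (0,1), (1,0)} is det [[-1, -2, 2], [-2, 0, -2], [1, 4, -2]] = -12 ≠ 0, so this unfolding has rank ≥ 3; CP rank is at least every unfolding rank, so rank(T) ≥ 3.
In particular rank(T) ≥ 3 > 1, so T is not rank-1.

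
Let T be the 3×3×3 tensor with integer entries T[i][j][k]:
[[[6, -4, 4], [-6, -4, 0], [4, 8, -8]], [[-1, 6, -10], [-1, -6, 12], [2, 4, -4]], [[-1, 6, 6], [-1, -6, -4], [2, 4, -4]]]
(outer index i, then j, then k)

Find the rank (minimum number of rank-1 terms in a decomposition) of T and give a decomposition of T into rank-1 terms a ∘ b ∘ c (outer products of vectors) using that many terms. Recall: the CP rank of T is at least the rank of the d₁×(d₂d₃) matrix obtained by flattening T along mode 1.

Lower bound: the mode-3 unfolding of T (rows indexed by k, columns by (i,j) = (0,0), (0,1), (0,2), (1,0), (1,1), (1,2), (2,0), (2,1), (2,2)) is [[6, -6, 4, -1, -1, 2, -1, -1, 2], [-4, -4, 8, 6, -6, 4, 6, -6, 4], [4, 0, -8, -10, 12, -4, 6, -4, -4]].
There the 3×3 minor on rows k ∈ {0, 1, 2}, columns (i,j) ∈ {(0,0), (0,1), (0,2)} is det [[6, -6, 4], [-4, -4, 8], [4, 0, -8]] = 256 ≠ 0, so this unfolding has rank ≥ 3; CP rank is at least every unfolding rank, so rank(T) ≥ 3. (This is only a lower bound: in general the CP rank may exceed every unfolding rank, so we still need to exhibit 3 rank-1 terms summing to T.)
Upper bound: T is a sum of 3 rank-1 terms, T = [1, -1, 1] ∘ [1, -1, 0] ∘ [0, 0, 8] + [2, -1, -1] ∘ [2, -1, 0] ∘ [1, -2, 0] + [2, 1, 1] ∘ [1, -2, 2] ∘ [1, 2, -2] (written with every a and b primitive with positive leading entry and the scale carried by c; CP decompositions are not unique, and this one is verified by expanding entrywise), so rank(T) ≤ 3.
These bounds meet, so rank(T) = 3.
Check entry T[0,1,0] = -6: (1)·(-1)·(0) + (2)·(-1)·(1) + (2)·(-2)·(1) = -6.

rank(T) = 3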